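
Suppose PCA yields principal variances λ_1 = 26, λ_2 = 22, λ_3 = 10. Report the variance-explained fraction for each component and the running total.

Step 1 — total variance = trace(Sigma) = Σ λ_i = 26 + 22 + 10 = 58.

Step 2 — fraction explained by component i = λ_i / Σ λ:
  PC1: 26/58 = 0.4483
  PC2: 22/58 = 0.3793
  PC3: 10/58 = 0.1724

Step 3 — cumulative fraction after k components = (λ_1 + ... + λ_k) / Σ λ:
  k = 1: 26/58 = 0.4483
  k = 2: (26 + 22)/58 = 48/58 = 0.8276
  k = 3: (26 + 22 + 10)/58 = 58/58 = 1

Summary (fraction, with percent):

explained: PC1 0.4483 (44.83%), PC2 0.3793 (37.93%), PC3 0.1724 (17.24%);  cumulative: 0.4483, 0.8276, 1


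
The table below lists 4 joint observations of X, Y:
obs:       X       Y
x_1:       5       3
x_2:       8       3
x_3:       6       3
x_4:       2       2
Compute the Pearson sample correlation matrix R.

Step 1 — column means:
  mean(X) = (5 + 8 + 6 + 2) / 4 = 21/4 = 5.25
  mean(Y) = (3 + 3 + 3 + 2) / 4 = 11/4 = 2.75

Step 2 — sample variances and covariances s[i,j] = (1/(n-1)) · Σ_k (x_{k,i} - mean_i) · (x_{k,j} - mean_j), with n-1 = 3:
  s[X,X] = ((-0.25)·(-0.25) + (2.75)·(2.75) + (0.75)·(0.75) + (-3.25)·(-3.25)) / 3 = 18.75/3 = 6.25
  s[X,Y] = ((-0.25)·(0.25) + (2.75)·(0.25) + (0.75)·(0.25) + (-3.25)·(-0.75)) / 3 = 3.25/3 = 1.0833
  s[Y,Y] = ((0.25)·(0.25) + (0.25)·(0.25) + (0.25)·(0.25) + (-0.75)·(-0.75)) / 3 = 0.75/3 = 0.25
  Sample standard deviations s_i = √(s[i,i]):
  s(X) = √(6.25) = 2.5
  s(Y) = √(0.25) = 0.5

Step 3 — r_{ij} = s_{ij} / (s_i · s_j):
  r[X,X] = 1 (diagonal).
  r[X,Y] = 1.0833 / (2.5 · 0.5) = 1.0833 / 1.25 = 0.8667
  r[Y,Y] = 1 (diagonal).

R is symmetric with unit diagonal. Assembling:

R = [[1, 0.8667],
 [0.8667, 1]]


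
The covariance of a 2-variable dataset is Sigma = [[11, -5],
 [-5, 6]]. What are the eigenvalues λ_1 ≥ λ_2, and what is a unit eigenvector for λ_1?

Step 1 — characteristic polynomial of 2×2 Sigma:
  det(Sigma - λI) = λ² - trace · λ + det = 0.
  trace = 11 + 6 = 17, det = 11·6 - (-5)² = 41.
Step 2 — discriminant:
  Δ = trace² - 4·det = 289 - 164 = 125.
Step 3 — eigenvalues:
  λ = (trace ± √Δ)/2 = (17 ± 11.1803)/2,
  λ_1 = 14.0902,  λ_2 = 2.9098.

Step 4 — unit eigenvector for λ_1: solve (Sigma - λ_1 I)v = 0. First row:
  (11 - 14.0902)·v_x + (-5)·v_y = 0, i.e. (-3.0902)·v_x + (-5)·v_y = 0,
  so v ∝ (b, λ_1 - a) = (-5, 3.0902); multiply by -1 so the first entry is positive: u = (5, -3.0902).
  ||u|| = √((5)² + (-3.0902)²) = √(34.5492) ≈ 5.8779,
  v_1 = u/||u|| ≈ (0.8507, -0.5257) (||v_1|| = 1).

λ_1 = 14.0902,  λ_2 = 2.9098;  v_1 ≈ (0.8507, -0.5257)


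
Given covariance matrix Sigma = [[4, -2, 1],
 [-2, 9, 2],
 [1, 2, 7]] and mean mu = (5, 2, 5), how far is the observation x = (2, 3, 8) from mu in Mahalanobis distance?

Step 1 — centre the observation: (x - mu) = (-3, 1, 3).

Step 2 — invert Sigma (cofactor / det for 3×3, or solve directly):
  Sigma^{-1} = [[0.3089, 0.0838, -0.0681],
 [0.0838, 0.1414, -0.0524],
 [-0.0681, -0.0524, 0.1675]].

Step 3 — form the quadratic (x - mu)^T · Sigma^{-1} · (x - mu):
  Sigma^{-1} · (x - mu) = (-1.0471, -0.267, 0.6545).
  (x - mu)^T · [Sigma^{-1} · (x - mu)] = (-3)·(-1.0471) + (1)·(-0.267) + (3)·(0.6545) = 4.8377.

Step 4 — take square root: d = √(4.8377) ≈ 2.1995.

d(x, mu) = √(4.8377) ≈ 2.1995


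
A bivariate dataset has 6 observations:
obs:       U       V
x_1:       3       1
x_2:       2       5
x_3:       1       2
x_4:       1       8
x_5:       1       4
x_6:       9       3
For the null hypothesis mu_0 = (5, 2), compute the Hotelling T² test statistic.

Step 1 — sample mean vector:
  mean(U) = (3 + 2 + 1 + 1 + 1 + 9) / 6 = 17/6 = 2.8333
  mean(V) = (1 + 5 + 2 + 8 + 4 + 3) / 6 = 23/6 = 3.8333
  x̄ = (2.8333, 3.8333),  deviation x̄ - mu_0 = (2.8333, 3.8333) - (5, 2) = (-2.1667, 1.8333).

Step 2 — sample covariance matrix, S[i,j] = (1/(n-1)) · Σ_k (x_{k,i} - mean_i) · (x_{k,j} - mean_j), divisor n-1 = 5:
  S[U,U] = ((0.1667)·(0.1667) + (-0.8333)·(-0.8333) + (-1.8333)·(-1.8333) + (-1.8333)·(-1.8333) + (-1.8333)·(-1.8333) + (6.1667)·(6.1667)) / 5 = 48.8333/5 = 9.7667
  S[U,V] = ((0.1667)·(-2.8333) + (-0.8333)·(1.1667) + (-1.8333)·(-1.8333) + (-1.8333)·(4.1667) + (-1.8333)·(0.1667) + (6.1667)·(-0.8333)) / 5 = -11.1667/5 = -2.2333
  S[V,V] = ((-2.8333)·(-2.8333) + (1.1667)·(1.1667) + (-1.8333)·(-1.8333) + (4.1667)·(4.1667) + (0.1667)·(0.1667) + (-0.8333)·(-0.8333)) / 5 = 30.8333/5 = 6.1667
  S = [[9.7667, -2.2333],
 [-2.2333, 6.1667]].

Step 3 — invert S. det(S) = 9.7667·6.1667 - (-2.2333)² = 55.24.
  S^{-1} = (1/det) · [[d, -b], [-b, a]] = [[0.1116, 0.0404],
 [0.0404, 0.1768]].

Step 4 — quadratic form (x̄ - mu_0)^T · S^{-1} · (x̄ - mu_0):
  S^{-1} · (x̄ - mu_0) = (-0.1678, 0.2365),
  (x̄ - mu_0)^T · [...] = (-2.1667)·(-0.1678) + (1.8333)·(0.2365) = 0.7971.

Step 5 — scale by n: T² = 6 · 0.7971 = 4.7828.

T² ≈ 4.7828


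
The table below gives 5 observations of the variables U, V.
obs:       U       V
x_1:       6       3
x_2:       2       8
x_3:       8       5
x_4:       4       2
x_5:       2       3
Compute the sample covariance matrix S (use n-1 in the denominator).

Step 1 — column means:
  mean(U) = (6 + 2 + 8 + 4 + 2) / 5 = 22/5 = 4.4
  mean(V) = (3 + 8 + 5 + 2 + 3) / 5 = 21/5 = 4.2

Step 2 — sample covariance S[i,j] = (1/(n-1)) · Σ_k (x_{k,i} - mean_i) · (x_{k,j} - mean_j), with n-1 = 4.
  S[U,U] = ((1.6)·(1.6) + (-2.4)·(-2.4) + (3.6)·(3.6) + (-0.4)·(-0.4) + (-2.4)·(-2.4)) / 4 = 27.2/4 = 6.8
  S[U,V] = ((1.6)·(-1.2) + (-2.4)·(3.8) + (3.6)·(0.8) + (-0.4)·(-2.2) + (-2.4)·(-1.2)) / 4 = -4.4/4 = -1.1
  S[V,V] = ((-1.2)·(-1.2) + (3.8)·(3.8) + (0.8)·(0.8) + (-2.2)·(-2.2) + (-1.2)·(-1.2)) / 4 = 22.8/4 = 5.7

S is symmetric (S[j,i] = S[i,j]). Assembling:

S = [[6.8, -1.1],
 [-1.1, 5.7]]


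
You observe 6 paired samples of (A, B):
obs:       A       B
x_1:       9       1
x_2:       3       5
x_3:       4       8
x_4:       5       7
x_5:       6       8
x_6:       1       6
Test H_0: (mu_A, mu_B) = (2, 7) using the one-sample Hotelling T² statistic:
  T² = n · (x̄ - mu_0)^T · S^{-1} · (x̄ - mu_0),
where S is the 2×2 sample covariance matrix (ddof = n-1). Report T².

Step 1 — sample mean vector:
  mean(A) = (9 + 3 + 4 + 5 + 6 + 1) / 6 = 28/6 = 4.6667
  mean(B) = (1 + 5 + 8 + 7 + 8 + 6) / 6 = 35/6 = 5.8333
  x̄ = (4.6667, 5.8333),  deviation x̄ - mu_0 = (4.6667, 5.8333) - (2, 7) = (2.6667, -1.1667).

Step 2 — sample covariance matrix, S[i,j] = (1/(n-1)) · Σ_k (x_{k,i} - mean_i) · (x_{k,j} - mean_j), divisor n-1 = 5:
  S[A,A] = ((4.3333)·(4.3333) + (-1.6667)·(-1.6667) + (-0.6667)·(-0.6667) + (0.3333)·(0.3333) + (1.3333)·(1.3333) + (-3.6667)·(-3.6667)) / 5 = 37.3333/5 = 7.4667
  S[A,B] = ((4.3333)·(-4.8333) + (-1.6667)·(-0.8333) + (-0.6667)·(2.1667) + (0.3333)·(1.1667) + (1.3333)·(2.1667) + (-3.6667)·(0.1667)) / 5 = -18.3333/5 = -3.6667
  S[B,B] = ((-4.8333)·(-4.8333) + (-0.8333)·(-0.8333) + (2.1667)·(2.1667) + (1.1667)·(1.1667) + (2.1667)·(2.1667) + (0.1667)·(0.1667)) / 5 = 34.8333/5 = 6.9667
  S = [[7.4667, -3.6667],
 [-3.6667, 6.9667]].

Step 3 — invert S. det(S) = 7.4667·6.9667 - (-3.6667)² = 38.5733.
  S^{-1} = (1/det) · [[d, -b], [-b, a]] = [[0.1806, 0.0951],
 [0.0951, 0.1936]].

Step 4 — quadratic form (x̄ - mu_0)^T · S^{-1} · (x̄ - mu_0):
  S^{-1} · (x̄ - mu_0) = (0.3707, 0.0277),
  (x̄ - mu_0)^T · [...] = (2.6667)·(0.3707) + (-1.1667)·(0.0277) = 0.9563.

Step 5 — scale by n: T² = 6 · 0.9563 = 5.738.

T² ≈ 5.738


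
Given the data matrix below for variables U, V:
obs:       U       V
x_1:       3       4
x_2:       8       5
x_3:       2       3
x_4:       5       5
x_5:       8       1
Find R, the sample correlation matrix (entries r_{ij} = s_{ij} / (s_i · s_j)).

Step 1 — column means:
  mean(U) = (3 + 8 + 2 + 5 + 8) / 5 = 26/5 = 5.2
  mean(V) = (4 + 5 + 3 + 5 + 1) / 5 = 18/5 = 3.6

Step 2 — sample variances and covariances s[i,j] = (1/(n-1)) · Σ_k (x_{k,i} - mean_i) · (x_{k,j} - mean_j), with n-1 = 4:
  s[U,U] = ((-2.2)·(-2.2) + (2.8)·(2.8) + (-3.2)·(-3.2) + (-0.2)·(-0.2) + (2.8)·(2.8)) / 4 = 30.8/4 = 7.7
  s[U,V] = ((-2.2)·(0.4) + (2.8)·(1.4) + (-3.2)·(-0.6) + (-0.2)·(1.4) + (2.8)·(-2.6)) / 4 = -2.6/4 = -0.65
  s[V,V] = ((0.4)·(0.4) + (1.4)·(1.4) + (-0.6)·(-0.6) + (1.4)·(1.4) + (-2.6)·(-2.6)) / 4 = 11.2/4 = 2.8
  Sample standard deviations s_i = √(s[i,i]):
  s(U) = √(7.7) = 2.7749
  s(V) = √(2.8) = 1.6733

Step 3 — r_{ij} = s_{ij} / (s_i · s_j):
  r[U,U] = 1 (diagonal).
  r[U,V] = -0.65 / (2.7749 · 1.6733) = -0.65 / 4.6433 = -0.14
  r[V,V] = 1 (diagonal).

R is symmetric with unit diagonal. Assembling:

R = [[1, -0.14],
 [-0.14, 1]]


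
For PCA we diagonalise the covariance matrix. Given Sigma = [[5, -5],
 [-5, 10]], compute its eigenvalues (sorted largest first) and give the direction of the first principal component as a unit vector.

Step 1 — characteristic polynomial of 2×2 Sigma:
  det(Sigma - λI) = λ² - trace · λ + det = 0.
  trace = 5 + 10 = 15, det = 5·10 - (-5)² = 25.
Step 2 — discriminant:
  Δ = trace² - 4·det = 225 - 100 = 125.
Step 3 — eigenvalues:
  λ = (trace ± √Δ)/2 = (15 ± 11.1803)/2,
  λ_1 = 13.0902,  λ_2 = 1.9098.

Step 4 — unit eigenvector for λ_1: solve (Sigma - λ_1 I)v = 0. First row:
  (5 - 13.0902)·v_x + (-5)·v_y = 0, i.e. (-8.0902)·v_x + (-5)·v_y = 0,
  so v ∝ (b, λ_1 - a) = (-5, 8.0902); multiply by -1 so the first entry is positive: u = (5, -8.0902).
  ||u|| = √((5)² + (-8.0902)²) = √(90.4508) ≈ 9.5106,
  v_1 = u/||u|| ≈ (0.5257, -0.8507) (||v_1|| = 1).

λ_1 = 13.0902,  λ_2 = 1.9098;  v_1 ≈ (0.5257, -0.8507)


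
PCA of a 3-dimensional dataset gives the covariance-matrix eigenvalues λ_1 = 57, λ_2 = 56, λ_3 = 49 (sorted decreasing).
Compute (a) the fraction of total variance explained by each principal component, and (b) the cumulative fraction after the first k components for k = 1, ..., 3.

Step 1 — total variance = trace(Sigma) = Σ λ_i = 57 + 56 + 49 = 162.

Step 2 — fraction explained by component i = λ_i / Σ λ:
  PC1: 57/162 = 0.3519
  PC2: 56/162 = 0.3457
  PC3: 49/162 = 0.3025

Step 3 — cumulative fraction after k components = (λ_1 + ... + λ_k) / Σ λ:
  k = 1: 57/162 = 0.3519
  k = 2: (57 + 56)/162 = 113/162 = 0.6975
  k = 3: (57 + 56 + 49)/162 = 162/162 = 1

Summary (fraction, with percent):

explained: PC1 0.3519 (35.19%), PC2 0.3457 (34.57%), PC3 0.3025 (30.25%);  cumulative: 0.3519, 0.6975, 1


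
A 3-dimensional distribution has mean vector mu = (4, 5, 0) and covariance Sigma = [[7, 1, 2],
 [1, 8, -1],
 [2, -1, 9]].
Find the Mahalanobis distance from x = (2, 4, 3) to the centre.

Step 1 — centre the observation: (x - mu) = (-2, -1, 3).

Step 2 — invert Sigma (cofactor / det for 3×3, or solve directly):
  Sigma^{-1} = [[0.1571, -0.0243, -0.0376],
 [-0.0243, 0.1305, 0.0199],
 [-0.0376, 0.0199, 0.1217]].

Step 3 — form the quadratic (x - mu)^T · Sigma^{-1} · (x - mu):
  Sigma^{-1} · (x - mu) = (-0.4027, -0.0221, 0.4204).
  (x - mu)^T · [Sigma^{-1} · (x - mu)] = (-2)·(-0.4027) + (-1)·(-0.0221) + (3)·(0.4204) = 2.0885.

Step 4 — take square root: d = √(2.0885) ≈ 1.4452.

d(x, mu) = √(2.0885) ≈ 1.4452


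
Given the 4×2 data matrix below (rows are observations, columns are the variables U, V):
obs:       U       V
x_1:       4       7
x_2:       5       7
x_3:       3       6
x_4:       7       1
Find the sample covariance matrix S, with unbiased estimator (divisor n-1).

Step 1 — column means:
  mean(U) = (4 + 5 + 3 + 7) / 4 = 19/4 = 4.75
  mean(V) = (7 + 7 + 6 + 1) / 4 = 21/4 = 5.25

Step 2 — sample covariance S[i,j] = (1/(n-1)) · Σ_k (x_{k,i} - mean_i) · (x_{k,j} - mean_j), with n-1 = 3.
  S[U,U] = ((-0.75)·(-0.75) + (0.25)·(0.25) + (-1.75)·(-1.75) + (2.25)·(2.25)) / 3 = 8.75/3 = 2.9167
  S[U,V] = ((-0.75)·(1.75) + (0.25)·(1.75) + (-1.75)·(0.75) + (2.25)·(-4.25)) / 3 = -11.75/3 = -3.9167
  S[V,V] = ((1.75)·(1.75) + (1.75)·(1.75) + (0.75)·(0.75) + (-4.25)·(-4.25)) / 3 = 24.75/3 = 8.25

S is symmetric (S[j,i] = S[i,j]). Assembling:

S = [[2.9167, -3.9167],
 [-3.9167, 8.25]]


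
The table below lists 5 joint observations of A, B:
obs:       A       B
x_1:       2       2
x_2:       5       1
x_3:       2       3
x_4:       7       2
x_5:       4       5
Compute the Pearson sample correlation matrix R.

Step 1 — column means:
  mean(A) = (2 + 5 + 2 + 7 + 4) / 5 = 20/5 = 4
  mean(B) = (2 + 1 + 3 + 2 + 5) / 5 = 13/5 = 2.6

Step 2 — sample variances and covariances s[i,j] = (1/(n-1)) · Σ_k (x_{k,i} - mean_i) · (x_{k,j} - mean_j), with n-1 = 4:
  s[A,A] = ((-2)·(-2) + (1)·(1) + (-2)·(-2) + (3)·(3) + (0)·(0)) / 4 = 18/4 = 4.5
  s[A,B] = ((-2)·(-0.6) + (1)·(-1.6) + (-2)·(0.4) + (3)·(-0.6) + (0)·(2.4)) / 4 = -3/4 = -0.75
  s[B,B] = ((-0.6)·(-0.6) + (-1.6)·(-1.6) + (0.4)·(0.4) + (-0.6)·(-0.6) + (2.4)·(2.4)) / 4 = 9.2/4 = 2.3
  Sample standard deviations s_i = √(s[i,i]):
  s(A) = √(4.5) = 2.1213
  s(B) = √(2.3) = 1.5166

Step 3 — r_{ij} = s_{ij} / (s_i · s_j):
  r[A,A] = 1 (diagonal).
  r[A,B] = -0.75 / (2.1213 · 1.5166) = -0.75 / 3.2171 = -0.2331
  r[B,B] = 1 (diagonal).

R is symmetric with unit diagonal. Assembling:

R = [[1, -0.2331],
 [-0.2331, 1]]


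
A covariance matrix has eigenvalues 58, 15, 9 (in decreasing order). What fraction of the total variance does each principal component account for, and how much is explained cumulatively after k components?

Step 1 — total variance = trace(Sigma) = Σ λ_i = 58 + 15 + 9 = 82.

Step 2 — fraction explained by component i = λ_i / Σ λ:
  PC1: 58/82 = 0.7073
  PC2: 15/82 = 0.1829
  PC3: 9/82 = 0.1098

Step 3 — cumulative fraction after k components = (λ_1 + ... + λ_k) / Σ λ:
  k = 1: 58/82 = 0.7073
  k = 2: (58 + 15)/82 = 73/82 = 0.8902
  k = 3: (58 + 15 + 9)/82 = 82/82 = 1

Summary (fraction, with percent):

explained: PC1 0.7073 (70.73%), PC2 0.1829 (18.29%), PC3 0.1098 (10.98%);  cumulative: 0.7073, 0.8902, 1


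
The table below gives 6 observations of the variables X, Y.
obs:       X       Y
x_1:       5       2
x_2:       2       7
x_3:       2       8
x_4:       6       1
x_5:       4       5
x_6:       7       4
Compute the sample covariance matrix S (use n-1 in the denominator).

Step 1 — column means:
  mean(X) = (5 + 2 + 2 + 6 + 4 + 7) / 6 = 26/6 = 4.3333
  mean(Y) = (2 + 7 + 8 + 1 + 5 + 4) / 6 = 27/6 = 4.5

Step 2 — sample covariance S[i,j] = (1/(n-1)) · Σ_k (x_{k,i} - mean_i) · (x_{k,j} - mean_j), with n-1 = 5.
  S[X,X] = ((0.6667)·(0.6667) + (-2.3333)·(-2.3333) + (-2.3333)·(-2.3333) + (1.6667)·(1.6667) + (-0.3333)·(-0.3333) + (2.6667)·(2.6667)) / 5 = 21.3333/5 = 4.2667
  S[X,Y] = ((0.6667)·(-2.5) + (-2.3333)·(2.5) + (-2.3333)·(3.5) + (1.6667)·(-3.5) + (-0.3333)·(0.5) + (2.6667)·(-0.5)) / 5 = -23/5 = -4.6
  S[Y,Y] = ((-2.5)·(-2.5) + (2.5)·(2.5) + (3.5)·(3.5) + (-3.5)·(-3.5) + (0.5)·(0.5) + (-0.5)·(-0.5)) / 5 = 37.5/5 = 7.5

S is symmetric (S[j,i] = S[i,j]). Assembling:

S = [[4.2667, -4.6],
 [-4.6, 7.5]]


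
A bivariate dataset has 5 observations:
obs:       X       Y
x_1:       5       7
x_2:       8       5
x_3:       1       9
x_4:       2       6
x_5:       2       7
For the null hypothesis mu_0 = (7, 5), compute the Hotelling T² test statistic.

Step 1 — sample mean vector:
  mean(X) = (5 + 8 + 1 + 2 + 2) / 5 = 18/5 = 3.6
  mean(Y) = (7 + 5 + 9 + 6 + 7) / 5 = 34/5 = 6.8
  x̄ = (3.6, 6.8),  deviation x̄ - mu_0 = (3.6, 6.8) - (7, 5) = (-3.4, 1.8).

Step 2 — sample covariance matrix, S[i,j] = (1/(n-1)) · Σ_k (x_{k,i} - mean_i) · (x_{k,j} - mean_j), divisor n-1 = 4:
  S[X,X] = ((1.4)·(1.4) + (4.4)·(4.4) + (-2.6)·(-2.6) + (-1.6)·(-1.6) + (-1.6)·(-1.6)) / 4 = 33.2/4 = 8.3
  S[X,Y] = ((1.4)·(0.2) + (4.4)·(-1.8) + (-2.6)·(2.2) + (-1.6)·(-0.8) + (-1.6)·(0.2)) / 4 = -12.4/4 = -3.1
  S[Y,Y] = ((0.2)·(0.2) + (-1.8)·(-1.8) + (2.2)·(2.2) + (-0.8)·(-0.8) + (0.2)·(0.2)) / 4 = 8.8/4 = 2.2
  S = [[8.3, -3.1],
 [-3.1, 2.2]].

Step 3 — invert S. det(S) = 8.3·2.2 - (-3.1)² = 8.65.
  S^{-1} = (1/det) · [[d, -b], [-b, a]] = [[0.2543, 0.3584],
 [0.3584, 0.9595]].

Step 4 — quadratic form (x̄ - mu_0)^T · S^{-1} · (x̄ - mu_0):
  S^{-1} · (x̄ - mu_0) = (-0.2197, 0.5087),
  (x̄ - mu_0)^T · [...] = (-3.4)·(-0.2197) + (1.8)·(0.5087) = 1.6624.

Step 5 — scale by n: T² = 5 · 1.6624 = 8.3121.

T² ≈ 8.3121


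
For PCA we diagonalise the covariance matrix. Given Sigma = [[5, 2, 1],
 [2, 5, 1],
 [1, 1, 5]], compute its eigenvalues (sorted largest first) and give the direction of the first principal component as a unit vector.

Step 1 — characteristic polynomial p(λ) = det(λI - Sigma) = λ³ - tr·λ² + c_1·λ - det, where tr = trace, c_1 = sum of the principal 2×2 minors, det = det(Sigma):
  tr = 5 + 5 + 5 = 15,
  c_1 = (5·5 - (2)²) + (5·5 - (1)²) + (5·5 - (1)²) = 21 + 24 + 24 = 69,
  det = 5·(5·5 - (1)²) - (2)·((2)·5 - (1)·(1)) + (1)·((2)·(1) - 5·(1)) = 5·(24) - (2)·(9) + (1)·(-3) = 99.
  So p(λ) = λ³ - 15λ² + 69λ - 99.
Step 2 — look for an integer root (rational root theorem: any rational root is an integer divisor of 99). Testing λ = 3:
  p(3) = 27 - 135 + 207 - 99 = 0  ✓
  Dividing out (λ - 3): p(λ) = (λ - 3)(λ² - 12λ + 33).
Step 3 — remaining eigenvalues from the quadratic λ² - 12λ + 33 = 0:
  Δ = 12² - 4·33 = 144 - 132 = 12,  λ = (12 ± √12)/2 = (12 ± 3.4641)/2 ≈ 7.7321 or 4.2679.
  Sorted: λ_1 = 7.7321,  λ_2 = 4.2679,  λ_3 = 3  (check: sum = 15 = tr ✓).

Step 4 — unit eigenvector for λ_1 ≈ 7.7321: v spans the null space of (Sigma - λ_1 I), whose rows are
  r_1 = (-2.7321, 2, 1),  r_2 = (2, -2.7321, 1),  r_3 = (1, 1, -2.7321).
  v is orthogonal to every row, so take v ∝ r_1 × r_2 = ((2)·(1) - (1)·(-2.7321), (1)·(2) - (-2.7321)·(1), (-2.7321)·(-2.7321) - (2)·(2)) ≈ (4.7321, 4.7321, 3.4641).
  Let u = (4.7321, 4.7321, 3.4641).
  ||u|| = √((4.7321)² + (4.7321)² + (3.4641)²) = √(56.7846) ≈ 7.5356,  v_1 = u/||u|| ≈ (0.628, 0.628, 0.4597) (||v_1|| = 1).

λ_1 = 7.7321,  λ_2 = 4.2679,  λ_3 = 3;  v_1 ≈ (0.628, 0.628, 0.4597)


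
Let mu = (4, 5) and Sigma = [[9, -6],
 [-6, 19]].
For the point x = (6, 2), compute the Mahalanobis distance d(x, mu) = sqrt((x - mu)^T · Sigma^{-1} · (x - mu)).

Step 1 — centre the observation: (x - mu) = (2, -3).

Step 2 — invert Sigma. det(Sigma) = 9·19 - (-6)² = 135.
  Sigma^{-1} = (1/det) · [[d, -b], [-b, a]] = [[0.1407, 0.0444],
 [0.0444, 0.0667]].

Step 3 — form the quadratic (x - mu)^T · Sigma^{-1} · (x - mu):
  Sigma^{-1} · (x - mu) = (0.1481, -0.1111).
  (x - mu)^T · [Sigma^{-1} · (x - mu)] = (2)·(0.1481) + (-3)·(-0.1111) = 0.6296.

Step 4 — take square root: d = √(0.6296) ≈ 0.7935.

d(x, mu) = √(0.6296) ≈ 0.7935


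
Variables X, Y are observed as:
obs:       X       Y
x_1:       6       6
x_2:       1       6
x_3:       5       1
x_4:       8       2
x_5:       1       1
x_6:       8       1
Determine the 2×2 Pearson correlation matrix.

Step 1 — column means:
  mean(X) = (6 + 1 + 5 + 8 + 1 + 8) / 6 = 29/6 = 4.8333
  mean(Y) = (6 + 6 + 1 + 2 + 1 + 1) / 6 = 17/6 = 2.8333

Step 2 — sample variances and covariances s[i,j] = (1/(n-1)) · Σ_k (x_{k,i} - mean_i) · (x_{k,j} - mean_j), with n-1 = 5:
  s[X,X] = ((1.1667)·(1.1667) + (-3.8333)·(-3.8333) + (0.1667)·(0.1667) + (3.1667)·(3.1667) + (-3.8333)·(-3.8333) + (3.1667)·(3.1667)) / 5 = 50.8333/5 = 10.1667
  s[X,Y] = ((1.1667)·(3.1667) + (-3.8333)·(3.1667) + (0.1667)·(-1.8333) + (3.1667)·(-0.8333) + (-3.8333)·(-1.8333) + (3.1667)·(-1.8333)) / 5 = -10.1667/5 = -2.0333
  s[Y,Y] = ((3.1667)·(3.1667) + (3.1667)·(3.1667) + (-1.8333)·(-1.8333) + (-0.8333)·(-0.8333) + (-1.8333)·(-1.8333) + (-1.8333)·(-1.8333)) / 5 = 30.8333/5 = 6.1667
  Sample standard deviations s_i = √(s[i,i]):
  s(X) = √(10.1667) = 3.1885
  s(Y) = √(6.1667) = 2.4833

Step 3 — r_{ij} = s_{ij} / (s_i · s_j):
  r[X,X] = 1 (diagonal).
  r[X,Y] = -2.0333 / (3.1885 · 2.4833) = -2.0333 / 7.918 = -0.2568
  r[Y,Y] = 1 (diagonal).

R is symmetric with unit diagonal. Assembling:

R = [[1, -0.2568],
 [-0.2568, 1]]


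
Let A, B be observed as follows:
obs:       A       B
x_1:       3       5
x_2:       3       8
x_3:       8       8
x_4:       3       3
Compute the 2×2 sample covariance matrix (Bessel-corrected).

Step 1 — column means:
  mean(A) = (3 + 3 + 8 + 3) / 4 = 17/4 = 4.25
  mean(B) = (5 + 8 + 8 + 3) / 4 = 24/4 = 6

Step 2 — sample covariance S[i,j] = (1/(n-1)) · Σ_k (x_{k,i} - mean_i) · (x_{k,j} - mean_j), with n-1 = 3.
  S[A,A] = ((-1.25)·(-1.25) + (-1.25)·(-1.25) + (3.75)·(3.75) + (-1.25)·(-1.25)) / 3 = 18.75/3 = 6.25
  S[A,B] = ((-1.25)·(-1) + (-1.25)·(2) + (3.75)·(2) + (-1.25)·(-3)) / 3 = 10/3 = 3.3333
  S[B,B] = ((-1)·(-1) + (2)·(2) + (2)·(2) + (-3)·(-3)) / 3 = 18/3 = 6

S is symmetric (S[j,i] = S[i,j]). Assembling:

S = [[6.25, 3.3333],
 [3.3333, 6]]


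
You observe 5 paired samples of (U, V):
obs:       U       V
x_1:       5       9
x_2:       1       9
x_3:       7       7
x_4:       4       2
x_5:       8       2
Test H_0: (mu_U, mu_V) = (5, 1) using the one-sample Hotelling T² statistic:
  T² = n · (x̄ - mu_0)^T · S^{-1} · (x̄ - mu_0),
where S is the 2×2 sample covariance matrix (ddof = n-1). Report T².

Step 1 — sample mean vector:
  mean(U) = (5 + 1 + 7 + 4 + 8) / 5 = 25/5 = 5
  mean(V) = (9 + 9 + 7 + 2 + 2) / 5 = 29/5 = 5.8
  x̄ = (5, 5.8),  deviation x̄ - mu_0 = (5, 5.8) - (5, 1) = (0, 4.8).

Step 2 — sample covariance matrix, S[i,j] = (1/(n-1)) · Σ_k (x_{k,i} - mean_i) · (x_{k,j} - mean_j), divisor n-1 = 4:
  S[U,U] = ((0)·(0) + (-4)·(-4) + (2)·(2) + (-1)·(-1) + (3)·(3)) / 4 = 30/4 = 7.5
  S[U,V] = ((0)·(3.2) + (-4)·(3.2) + (2)·(1.2) + (-1)·(-3.8) + (3)·(-3.8)) / 4 = -18/4 = -4.5
  S[V,V] = ((3.2)·(3.2) + (3.2)·(3.2) + (1.2)·(1.2) + (-3.8)·(-3.8) + (-3.8)·(-3.8)) / 4 = 50.8/4 = 12.7
  S = [[7.5, -4.5],
 [-4.5, 12.7]].

Step 3 — invert S. det(S) = 7.5·12.7 - (-4.5)² = 75.
  S^{-1} = (1/det) · [[d, -b], [-b, a]] = [[0.1693, 0.06],
 [0.06, 0.1]].

Step 4 — quadratic form (x̄ - mu_0)^T · S^{-1} · (x̄ - mu_0):
  S^{-1} · (x̄ - mu_0) = (0.288, 0.48),
  (x̄ - mu_0)^T · [...] = (0)·(0.288) + (4.8)·(0.48) = 2.304.

Step 5 — scale by n: T² = 5 · 2.304 = 11.52.

T² ≈ 11.52


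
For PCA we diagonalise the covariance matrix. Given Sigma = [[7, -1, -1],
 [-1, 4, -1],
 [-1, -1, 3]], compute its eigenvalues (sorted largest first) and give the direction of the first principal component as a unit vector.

Step 1 — characteristic polynomial p(λ) = det(λI - Sigma) = λ³ - tr·λ² + c_1·λ - det, where tr = trace, c_1 = sum of the principal 2×2 minors, det = det(Sigma):
  tr = 7 + 4 + 3 = 14,
  c_1 = (7·4 - (-1)²) + (7·3 - (-1)²) + (4·3 - (-1)²) = 27 + 20 + 11 = 58,
  det = 7·(4·3 - (-1)²) - (-1)·((-1)·3 - (-1)·(-1)) + (-1)·((-1)·(-1) - 4·(-1)) = 7·(11) - (-1)·(-4) + (-1)·(5) = 68.
  So p(λ) = λ³ - 14λ² + 58λ - 68.
Step 2 — look for an integer root (rational root theorem: any rational root is an integer divisor of 68). Testing λ = 2:
  p(2) = 8 - 56 + 116 - 68 = 0  ✓
  Dividing out (λ - 2): p(λ) = (λ - 2)(λ² - 12λ + 34).
Step 3 — remaining eigenvalues from the quadratic λ² - 12λ + 34 = 0:
  Δ = 12² - 4·34 = 144 - 136 = 8,  λ = (12 ± √8)/2 = (12 ± 2.8284)/2 ≈ 7.4142 or 4.5858.
  Sorted: λ_1 = 7.4142,  λ_2 = 4.5858,  λ_3 = 2  (check: sum = 14 = tr ✓).

Step 4 — unit eigenvector for λ_1 ≈ 7.4142: v spans the null space of (Sigma - λ_1 I), whose rows are
  r_1 = (-0.4142, -1, -1),  r_2 = (-1, -3.4142, -1),  r_3 = (-1, -1, -4.4142).
  v is orthogonal to every row, so take v ∝ r_1 × r_2 = ((-1)·(-1) - (-1)·(-3.4142), (-1)·(-1) - (-0.4142)·(-1), (-0.4142)·(-3.4142) - (-1)·(-1)) ≈ (-2.4142, 0.5858, 0.4142).
  Rescale (multiply by -1 so the first nonzero entry is positive): u = (2.4142, -0.5858, -0.4142).
  ||u|| = √((2.4142)² + (-0.5858)² + (-0.4142)²) = √(6.3431) ≈ 2.5186,  v_1 = u/||u|| ≈ (0.9586, -0.2326, -0.1645) (||v_1|| = 1).

λ_1 = 7.4142,  λ_2 = 4.5858,  λ_3 = 2;  v_1 ≈ (0.9586, -0.2326, -0.1645)


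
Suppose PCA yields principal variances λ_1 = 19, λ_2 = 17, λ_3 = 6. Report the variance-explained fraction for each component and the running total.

Step 1 — total variance = trace(Sigma) = Σ λ_i = 19 + 17 + 6 = 42.

Step 2 — fraction explained by component i = λ_i / Σ λ:
  PC1: 19/42 = 0.4524
  PC2: 17/42 = 0.4048
  PC3: 6/42 = 0.1429

Step 3 — cumulative fraction after k components = (λ_1 + ... + λ_k) / Σ λ:
  k = 1: 19/42 = 0.4524
  k = 2: (19 + 17)/42 = 36/42 = 0.8571
  k = 3: (19 + 17 + 6)/42 = 42/42 = 1

Summary (fraction, with percent):

explained: PC1 0.4524 (45.24%), PC2 0.4048 (40.48%), PC3 0.1429 (14.29%);  cumulative: 0.4524, 0.8571, 1


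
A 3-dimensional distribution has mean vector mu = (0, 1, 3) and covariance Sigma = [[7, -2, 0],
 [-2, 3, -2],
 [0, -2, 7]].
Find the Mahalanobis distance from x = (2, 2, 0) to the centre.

Step 1 — centre the observation: (x - mu) = (2, 1, -3).

Step 2 — invert Sigma (cofactor / det for 3×3, or solve directly):
  Sigma^{-1} = [[0.1868, 0.1538, 0.044],
 [0.1538, 0.5385, 0.1538],
 [0.044, 0.1538, 0.1868]].

Step 3 — form the quadratic (x - mu)^T · Sigma^{-1} · (x - mu):
  Sigma^{-1} · (x - mu) = (0.3956, 0.3846, -0.3187).
  (x - mu)^T · [Sigma^{-1} · (x - mu)] = (2)·(0.3956) + (1)·(0.3846) + (-3)·(-0.3187) = 2.1319.

Step 4 — take square root: d = √(2.1319) ≈ 1.4601.

d(x, mu) = √(2.1319) ≈ 1.4601


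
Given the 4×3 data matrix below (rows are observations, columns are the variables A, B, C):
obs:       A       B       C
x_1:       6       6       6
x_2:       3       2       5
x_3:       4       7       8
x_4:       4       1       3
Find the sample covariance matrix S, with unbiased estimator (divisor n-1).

Step 1 — column means:
  mean(A) = (6 + 3 + 4 + 4) / 4 = 17/4 = 4.25
  mean(B) = (6 + 2 + 7 + 1) / 4 = 16/4 = 4
  mean(C) = (6 + 5 + 8 + 3) / 4 = 22/4 = 5.5

Step 2 — sample covariance S[i,j] = (1/(n-1)) · Σ_k (x_{k,i} - mean_i) · (x_{k,j} - mean_j), with n-1 = 3.
  S[A,A] = ((1.75)·(1.75) + (-1.25)·(-1.25) + (-0.25)·(-0.25) + (-0.25)·(-0.25)) / 3 = 4.75/3 = 1.5833
  S[A,B] = ((1.75)·(2) + (-1.25)·(-2) + (-0.25)·(3) + (-0.25)·(-3)) / 3 = 6/3 = 2
  S[A,C] = ((1.75)·(0.5) + (-1.25)·(-0.5) + (-0.25)·(2.5) + (-0.25)·(-2.5)) / 3 = 1.5/3 = 0.5
  S[B,B] = ((2)·(2) + (-2)·(-2) + (3)·(3) + (-3)·(-3)) / 3 = 26/3 = 8.6667
  S[B,C] = ((2)·(0.5) + (-2)·(-0.5) + (3)·(2.5) + (-3)·(-2.5)) / 3 = 17/3 = 5.6667
  S[C,C] = ((0.5)·(0.5) + (-0.5)·(-0.5) + (2.5)·(2.5) + (-2.5)·(-2.5)) / 3 = 13/3 = 4.3333

S is symmetric (S[j,i] = S[i,j]). Assembling:

S = [[1.5833, 2, 0.5],
 [2, 8.6667, 5.6667],
 [0.5, 5.6667, 4.3333]]


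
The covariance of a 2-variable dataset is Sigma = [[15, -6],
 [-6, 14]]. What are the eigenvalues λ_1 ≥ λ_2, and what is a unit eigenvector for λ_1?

Step 1 — characteristic polynomial of 2×2 Sigma:
  det(Sigma - λI) = λ² - trace · λ + det = 0.
  trace = 15 + 14 = 29, det = 15·14 - (-6)² = 174.
Step 2 — discriminant:
  Δ = trace² - 4·det = 841 - 696 = 145.
Step 3 — eigenvalues:
  λ = (trace ± √Δ)/2 = (29 ± 12.0416)/2,
  λ_1 = 20.5208,  λ_2 = 8.4792.

Step 4 — unit eigenvector for λ_1: solve (Sigma - λ_1 I)v = 0. First row:
  (15 - 20.5208)·v_x + (-6)·v_y = 0, i.e. (-5.5208)·v_x + (-6)·v_y = 0,
  so v ∝ (b, λ_1 - a) = (-6, 5.5208); multiply by -1 so the first entry is positive: u = (6, -5.5208).
  ||u|| = √((6)² + (-5.5208)²) = √(66.4792) ≈ 8.1535,
  v_1 = u/||u|| ≈ (0.7359, -0.6771) (||v_1|| = 1).

λ_1 = 20.5208,  λ_2 = 8.4792;  v_1 ≈ (0.7359, -0.6771)


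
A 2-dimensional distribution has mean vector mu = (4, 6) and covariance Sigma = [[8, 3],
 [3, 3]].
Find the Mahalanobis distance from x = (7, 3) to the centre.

Step 1 — centre the observation: (x - mu) = (3, -3).

Step 2 — invert Sigma. det(Sigma) = 8·3 - (3)² = 15.
  Sigma^{-1} = (1/det) · [[d, -b], [-b, a]] = [[0.2, -0.2],
 [-0.2, 0.5333]].

Step 3 — form the quadratic (x - mu)^T · Sigma^{-1} · (x - mu):
  Sigma^{-1} · (x - mu) = (1.2, -2.2).
  (x - mu)^T · [Sigma^{-1} · (x - mu)] = (3)·(1.2) + (-3)·(-2.2) = 10.2.

Step 4 — take square root: d = √(10.2) ≈ 3.1937.

d(x, mu) = √(10.2) ≈ 3.1937


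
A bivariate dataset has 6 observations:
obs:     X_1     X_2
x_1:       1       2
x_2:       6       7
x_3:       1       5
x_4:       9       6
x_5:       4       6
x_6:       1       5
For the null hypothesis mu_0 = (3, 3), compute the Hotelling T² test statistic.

Step 1 — sample mean vector:
  mean(X_1) = (1 + 6 + 1 + 9 + 4 + 1) / 6 = 22/6 = 3.6667
  mean(X_2) = (2 + 7 + 5 + 6 + 6 + 5) / 6 = 31/6 = 5.1667
  x̄ = (3.6667, 5.1667),  deviation x̄ - mu_0 = (3.6667, 5.1667) - (3, 3) = (0.6667, 2.1667).

Step 2 — sample covariance matrix, S[i,j] = (1/(n-1)) · Σ_k (x_{k,i} - mean_i) · (x_{k,j} - mean_j), divisor n-1 = 5:
  S[X_1,X_1] = ((-2.6667)·(-2.6667) + (2.3333)·(2.3333) + (-2.6667)·(-2.6667) + (5.3333)·(5.3333) + (0.3333)·(0.3333) + (-2.6667)·(-2.6667)) / 5 = 55.3333/5 = 11.0667
  S[X_1,X_2] = ((-2.6667)·(-3.1667) + (2.3333)·(1.8333) + (-2.6667)·(-0.1667) + (5.3333)·(0.8333) + (0.3333)·(0.8333) + (-2.6667)·(-0.1667)) / 5 = 18.3333/5 = 3.6667
  S[X_2,X_2] = ((-3.1667)·(-3.1667) + (1.8333)·(1.8333) + (-0.1667)·(-0.1667) + (0.8333)·(0.8333) + (0.8333)·(0.8333) + (-0.1667)·(-0.1667)) / 5 = 14.8333/5 = 2.9667
  S = [[11.0667, 3.6667],
 [3.6667, 2.9667]].

Step 3 — invert S. det(S) = 11.0667·2.9667 - (3.6667)² = 19.3867.
  S^{-1} = (1/det) · [[d, -b], [-b, a]] = [[0.153, -0.1891],
 [-0.1891, 0.5708]].

Step 4 — quadratic form (x̄ - mu_0)^T · S^{-1} · (x̄ - mu_0):
  S^{-1} · (x̄ - mu_0) = (-0.3078, 1.1107),
  (x̄ - mu_0)^T · [...] = (0.6667)·(-0.3078) + (2.1667)·(1.1107) = 2.2014.

Step 5 — scale by n: T² = 6 · 2.2014 = 13.2084.

T² ≈ 13.2084


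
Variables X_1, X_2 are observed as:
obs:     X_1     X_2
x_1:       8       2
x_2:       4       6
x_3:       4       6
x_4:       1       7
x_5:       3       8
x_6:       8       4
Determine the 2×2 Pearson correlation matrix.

Step 1 — column means:
  mean(X_1) = (8 + 4 + 4 + 1 + 3 + 8) / 6 = 28/6 = 4.6667
  mean(X_2) = (2 + 6 + 6 + 7 + 8 + 4) / 6 = 33/6 = 5.5

Step 2 — sample variances and covariances s[i,j] = (1/(n-1)) · Σ_k (x_{k,i} - mean_i) · (x_{k,j} - mean_j), with n-1 = 5:
  s[X_1,X_1] = ((3.3333)·(3.3333) + (-0.6667)·(-0.6667) + (-0.6667)·(-0.6667) + (-3.6667)·(-3.6667) + (-1.6667)·(-1.6667) + (3.3333)·(3.3333)) / 5 = 39.3333/5 = 7.8667
  s[X_1,X_2] = ((3.3333)·(-3.5) + (-0.6667)·(0.5) + (-0.6667)·(0.5) + (-3.6667)·(1.5) + (-1.6667)·(2.5) + (3.3333)·(-1.5)) / 5 = -27/5 = -5.4
  s[X_2,X_2] = ((-3.5)·(-3.5) + (0.5)·(0.5) + (0.5)·(0.5) + (1.5)·(1.5) + (2.5)·(2.5) + (-1.5)·(-1.5)) / 5 = 23.5/5 = 4.7
  Sample standard deviations s_i = √(s[i,i]):
  s(X_1) = √(7.8667) = 2.8048
  s(X_2) = √(4.7) = 2.1679

Step 3 — r_{ij} = s_{ij} / (s_i · s_j):
  r[X_1,X_1] = 1 (diagonal).
  r[X_1,X_2] = -5.4 / (2.8048 · 2.1679) = -5.4 / 6.0806 = -0.8881
  r[X_2,X_2] = 1 (diagonal).

R is symmetric with unit diagonal. Assembling:

R = [[1, -0.8881],
 [-0.8881, 1]]


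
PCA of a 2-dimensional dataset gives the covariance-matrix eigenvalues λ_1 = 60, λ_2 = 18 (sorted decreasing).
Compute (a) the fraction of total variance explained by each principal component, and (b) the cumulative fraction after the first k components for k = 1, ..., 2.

Step 1 — total variance = trace(Sigma) = Σ λ_i = 60 + 18 = 78.

Step 2 — fraction explained by component i = λ_i / Σ λ:
  PC1: 60/78 = 0.7692
  PC2: 18/78 = 0.2308

Step 3 — cumulative fraction after k components = (λ_1 + ... + λ_k) / Σ λ:
  k = 1: 60/78 = 0.7692
  k = 2: (60 + 18)/78 = 78/78 = 1

Summary (fraction, with percent):

explained: PC1 0.7692 (76.92%), PC2 0.2308 (23.08%);  cumulative: 0.7692, 1


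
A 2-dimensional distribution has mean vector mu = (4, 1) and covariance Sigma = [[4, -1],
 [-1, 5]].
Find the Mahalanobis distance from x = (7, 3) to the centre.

Step 1 — centre the observation: (x - mu) = (3, 2).

Step 2 — invert Sigma. det(Sigma) = 4·5 - (-1)² = 19.
  Sigma^{-1} = (1/det) · [[d, -b], [-b, a]] = [[0.2632, 0.0526],
 [0.0526, 0.2105]].

Step 3 — form the quadratic (x - mu)^T · Sigma^{-1} · (x - mu):
  Sigma^{-1} · (x - mu) = (0.8947, 0.5789).
  (x - mu)^T · [Sigma^{-1} · (x - mu)] = (3)·(0.8947) + (2)·(0.5789) = 3.8421.

Step 4 — take square root: d = √(3.8421) ≈ 1.9601.

d(x, mu) = √(3.8421) ≈ 1.9601


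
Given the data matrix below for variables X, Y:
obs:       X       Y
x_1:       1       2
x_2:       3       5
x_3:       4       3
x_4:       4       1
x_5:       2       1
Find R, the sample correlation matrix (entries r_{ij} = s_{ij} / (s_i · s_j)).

Step 1 — column means:
  mean(X) = (1 + 3 + 4 + 4 + 2) / 5 = 14/5 = 2.8
  mean(Y) = (2 + 5 + 3 + 1 + 1) / 5 = 12/5 = 2.4

Step 2 — sample variances and covariances s[i,j] = (1/(n-1)) · Σ_k (x_{k,i} - mean_i) · (x_{k,j} - mean_j), with n-1 = 4:
  s[X,X] = ((-1.8)·(-1.8) + (0.2)·(0.2) + (1.2)·(1.2) + (1.2)·(1.2) + (-0.8)·(-0.8)) / 4 = 6.8/4 = 1.7
  s[X,Y] = ((-1.8)·(-0.4) + (0.2)·(2.6) + (1.2)·(0.6) + (1.2)·(-1.4) + (-0.8)·(-1.4)) / 4 = 1.4/4 = 0.35
  s[Y,Y] = ((-0.4)·(-0.4) + (2.6)·(2.6) + (0.6)·(0.6) + (-1.4)·(-1.4) + (-1.4)·(-1.4)) / 4 = 11.2/4 = 2.8
  Sample standard deviations s_i = √(s[i,i]):
  s(X) = √(1.7) = 1.3038
  s(Y) = √(2.8) = 1.6733

Step 3 — r_{ij} = s_{ij} / (s_i · s_j):
  r[X,X] = 1 (diagonal).
  r[X,Y] = 0.35 / (1.3038 · 1.6733) = 0.35 / 2.1817 = 0.1604
  r[Y,Y] = 1 (diagonal).

R is symmetric with unit diagonal. Assembling:

R = [[1, 0.1604],
 [0.1604, 1]]


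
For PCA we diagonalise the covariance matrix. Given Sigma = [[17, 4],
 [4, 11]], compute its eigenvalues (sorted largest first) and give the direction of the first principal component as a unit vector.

Step 1 — characteristic polynomial of 2×2 Sigma:
  det(Sigma - λI) = λ² - trace · λ + det = 0.
  trace = 17 + 11 = 28, det = 17·11 - (4)² = 171.
Step 2 — discriminant:
  Δ = trace² - 4·det = 784 - 684 = 100.
Step 3 — eigenvalues:
  λ = (trace ± √Δ)/2 = (28 ± 10)/2,
  λ_1 = 19,  λ_2 = 9.

Step 4 — unit eigenvector for λ_1: solve (Sigma - λ_1 I)v = 0. First row:
  (17 - 19)·v_x + (4)·v_y = 0, i.e. (-2)·v_x + (4)·v_y = 0,
  so v ∝ (b, λ_1 - a) = (4, 2) = u.
  ||u|| = √((4)² + (2)²) = √(20) ≈ 4.4721,
  v_1 = u/||u|| ≈ (0.8944, 0.4472) (||v_1|| = 1).

λ_1 = 19,  λ_2 = 9;  v_1 ≈ (0.8944, 0.4472)


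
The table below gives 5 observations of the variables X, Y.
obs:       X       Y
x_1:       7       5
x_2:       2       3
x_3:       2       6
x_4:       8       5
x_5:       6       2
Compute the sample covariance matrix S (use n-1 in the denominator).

Step 1 — column means:
  mean(X) = (7 + 2 + 2 + 8 + 6) / 5 = 25/5 = 5
  mean(Y) = (5 + 3 + 6 + 5 + 2) / 5 = 21/5 = 4.2

Step 2 — sample covariance S[i,j] = (1/(n-1)) · Σ_k (x_{k,i} - mean_i) · (x_{k,j} - mean_j), with n-1 = 4.
  S[X,X] = ((2)·(2) + (-3)·(-3) + (-3)·(-3) + (3)·(3) + (1)·(1)) / 4 = 32/4 = 8
  S[X,Y] = ((2)·(0.8) + (-3)·(-1.2) + (-3)·(1.8) + (3)·(0.8) + (1)·(-2.2)) / 4 = 0/4 = 0
  S[Y,Y] = ((0.8)·(0.8) + (-1.2)·(-1.2) + (1.8)·(1.8) + (0.8)·(0.8) + (-2.2)·(-2.2)) / 4 = 10.8/4 = 2.7

S is symmetric (S[j,i] = S[i,j]). Assembling:

S = [[8, 0],
 [0, 2.7]]


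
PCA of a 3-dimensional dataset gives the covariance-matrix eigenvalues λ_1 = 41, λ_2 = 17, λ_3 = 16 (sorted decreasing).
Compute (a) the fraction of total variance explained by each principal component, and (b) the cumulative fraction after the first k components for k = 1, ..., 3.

Step 1 — total variance = trace(Sigma) = Σ λ_i = 41 + 17 + 16 = 74.

Step 2 — fraction explained by component i = λ_i / Σ λ:
  PC1: 41/74 = 0.5541
  PC2: 17/74 = 0.2297
  PC3: 16/74 = 0.2162

Step 3 — cumulative fraction after k components = (λ_1 + ... + λ_k) / Σ λ:
  k = 1: 41/74 = 0.5541
  k = 2: (41 + 17)/74 = 58/74 = 0.7838
  k = 3: (41 + 17 + 16)/74 = 74/74 = 1

Summary (fraction, with percent):

explained: PC1 0.5541 (55.41%), PC2 0.2297 (22.97%), PC3 0.2162 (21.62%);  cumulative: 0.5541, 0.7838, 1


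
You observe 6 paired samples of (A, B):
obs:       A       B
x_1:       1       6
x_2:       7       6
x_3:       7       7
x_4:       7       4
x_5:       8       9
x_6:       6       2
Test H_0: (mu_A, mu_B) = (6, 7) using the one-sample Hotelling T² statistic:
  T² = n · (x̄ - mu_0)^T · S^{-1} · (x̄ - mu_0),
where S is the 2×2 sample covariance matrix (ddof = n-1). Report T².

Step 1 — sample mean vector:
  mean(A) = (1 + 7 + 7 + 7 + 8 + 6) / 6 = 36/6 = 6
  mean(B) = (6 + 6 + 7 + 4 + 9 + 2) / 6 = 34/6 = 5.6667
  x̄ = (6, 5.6667),  deviation x̄ - mu_0 = (6, 5.6667) - (6, 7) = (0, -1.3333).

Step 2 — sample covariance matrix, S[i,j] = (1/(n-1)) · Σ_k (x_{k,i} - mean_i) · (x_{k,j} - mean_j), divisor n-1 = 5:
  S[A,A] = ((-5)·(-5) + (1)·(1) + (1)·(1) + (1)·(1) + (2)·(2) + (0)·(0)) / 5 = 32/5 = 6.4
  S[A,B] = ((-5)·(0.3333) + (1)·(0.3333) + (1)·(1.3333) + (1)·(-1.6667) + (2)·(3.3333) + (0)·(-3.6667)) / 5 = 5/5 = 1
  S[B,B] = ((0.3333)·(0.3333) + (0.3333)·(0.3333) + (1.3333)·(1.3333) + (-1.6667)·(-1.6667) + (3.3333)·(3.3333) + (-3.6667)·(-3.6667)) / 5 = 29.3333/5 = 5.8667
  S = [[6.4, 1],
 [1, 5.8667]].

Step 3 — invert S. det(S) = 6.4·5.8667 - (1)² = 36.5467.
  S^{-1} = (1/det) · [[d, -b], [-b, a]] = [[0.1605, -0.0274],
 [-0.0274, 0.1751]].

Step 4 — quadratic form (x̄ - mu_0)^T · S^{-1} · (x̄ - mu_0):
  S^{-1} · (x̄ - mu_0) = (0.0365, -0.2335),
  (x̄ - mu_0)^T · [...] = (0)·(0.0365) + (-1.3333)·(-0.2335) = 0.3113.

Step 5 — scale by n: T² = 6 · 0.3113 = 1.8679.

T² ≈ 1.8679


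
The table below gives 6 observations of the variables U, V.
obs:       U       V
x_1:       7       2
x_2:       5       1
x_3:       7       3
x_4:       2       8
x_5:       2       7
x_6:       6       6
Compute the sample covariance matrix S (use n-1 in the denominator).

Step 1 — column means:
  mean(U) = (7 + 5 + 7 + 2 + 2 + 6) / 6 = 29/6 = 4.8333
  mean(V) = (2 + 1 + 3 + 8 + 7 + 6) / 6 = 27/6 = 4.5

Step 2 — sample covariance S[i,j] = (1/(n-1)) · Σ_k (x_{k,i} - mean_i) · (x_{k,j} - mean_j), with n-1 = 5.
  S[U,U] = ((2.1667)·(2.1667) + (0.1667)·(0.1667) + (2.1667)·(2.1667) + (-2.8333)·(-2.8333) + (-2.8333)·(-2.8333) + (1.1667)·(1.1667)) / 5 = 26.8333/5 = 5.3667
  S[U,V] = ((2.1667)·(-2.5) + (0.1667)·(-3.5) + (2.1667)·(-1.5) + (-2.8333)·(3.5) + (-2.8333)·(2.5) + (1.1667)·(1.5)) / 5 = -24.5/5 = -4.9
  S[V,V] = ((-2.5)·(-2.5) + (-3.5)·(-3.5) + (-1.5)·(-1.5) + (3.5)·(3.5) + (2.5)·(2.5) + (1.5)·(1.5)) / 5 = 41.5/5 = 8.3

S is symmetric (S[j,i] = S[i,j]). Assembling:

S = [[5.3667, -4.9],
 [-4.9, 8.3]]


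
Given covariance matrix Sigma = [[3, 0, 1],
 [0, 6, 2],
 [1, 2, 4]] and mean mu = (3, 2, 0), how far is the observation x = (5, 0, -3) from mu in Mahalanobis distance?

Step 1 — centre the observation: (x - mu) = (2, -2, -3).

Step 2 — invert Sigma (cofactor / det for 3×3, or solve directly):
  Sigma^{-1} = [[0.3704, 0.037, -0.1111],
 [0.037, 0.2037, -0.1111],
 [-0.1111, -0.1111, 0.3333]].

Step 3 — form the quadratic (x - mu)^T · Sigma^{-1} · (x - mu):
  Sigma^{-1} · (x - mu) = (1, 0, -1).
  (x - mu)^T · [Sigma^{-1} · (x - mu)] = (2)·(1) + (-2)·(0) + (-3)·(-1) = 5.

Step 4 — take square root: d = √(5) ≈ 2.2361.

d(x, mu) = √(5) ≈ 2.2361


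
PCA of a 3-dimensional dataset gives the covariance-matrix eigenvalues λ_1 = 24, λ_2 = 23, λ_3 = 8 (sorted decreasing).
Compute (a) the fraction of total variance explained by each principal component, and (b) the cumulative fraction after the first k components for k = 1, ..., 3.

Step 1 — total variance = trace(Sigma) = Σ λ_i = 24 + 23 + 8 = 55.

Step 2 — fraction explained by component i = λ_i / Σ λ:
  PC1: 24/55 = 0.4364
  PC2: 23/55 = 0.4182
  PC3: 8/55 = 0.1455

Step 3 — cumulative fraction after k components = (λ_1 + ... + λ_k) / Σ λ:
  k = 1: 24/55 = 0.4364
  k = 2: (24 + 23)/55 = 47/55 = 0.8545
  k = 3: (24 + 23 + 8)/55 = 55/55 = 1

Summary (fraction, with percent):

explained: PC1 0.4364 (43.64%), PC2 0.4182 (41.82%), PC3 0.1455 (14.55%);  cumulative: 0.4364, 0.8545, 1
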